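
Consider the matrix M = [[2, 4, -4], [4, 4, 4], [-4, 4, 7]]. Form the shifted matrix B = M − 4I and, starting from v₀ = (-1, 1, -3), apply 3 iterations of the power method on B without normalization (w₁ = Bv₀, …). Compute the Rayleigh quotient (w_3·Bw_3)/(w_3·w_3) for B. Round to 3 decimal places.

B = M − 4I has rows (-2, 4, -4); (4, 0, 4); (-4, 4, 3)
w1 = Bv₀ = (18, -16, -1)
w2 = Bw1 = (-96, 68, -139)
w3 = Bw2 = (1020, -940, 239)
Bw3 = (-6756, 5036, -7123)
w3·Bw3 = -13327357; w3·w3 = 1981121; μ ≈ -13327357/1981121 = -6.727

μ ≈ -6.727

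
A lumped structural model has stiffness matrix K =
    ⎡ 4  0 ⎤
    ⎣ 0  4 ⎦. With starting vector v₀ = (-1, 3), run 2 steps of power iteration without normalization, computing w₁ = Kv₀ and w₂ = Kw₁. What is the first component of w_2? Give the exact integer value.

-16

w1 = Kv₀ = (-4, 12)
w2 = Kw1 = (-16, 48)
The requested component of w2 is -16.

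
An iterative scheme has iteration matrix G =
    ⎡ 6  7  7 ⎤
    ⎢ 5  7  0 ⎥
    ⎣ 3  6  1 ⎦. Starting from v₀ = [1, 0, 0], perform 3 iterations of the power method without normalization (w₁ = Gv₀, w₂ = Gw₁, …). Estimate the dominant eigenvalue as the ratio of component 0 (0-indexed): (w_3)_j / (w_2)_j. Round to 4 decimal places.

w1 = Gv₀ = (6, 5, 3)
w2 = Gw1 = (92, 65, 51)
w3 = Gw2 = (1364, 915, 717)
Ratio at component: 1364 / 92 = 14.8261

14.8261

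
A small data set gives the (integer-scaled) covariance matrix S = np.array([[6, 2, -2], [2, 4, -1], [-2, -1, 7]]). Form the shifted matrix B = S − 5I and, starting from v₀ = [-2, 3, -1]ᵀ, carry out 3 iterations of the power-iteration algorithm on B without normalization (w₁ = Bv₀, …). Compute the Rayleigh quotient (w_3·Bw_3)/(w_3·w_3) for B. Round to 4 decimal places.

1.1618

B = S − 5I has rows (1, 2, -2); (2, -1, -1); (-2, -1, 2)
w1 = Bv₀ = (1·(-2) + 2·3 + (-2)·(-1); 2·(-2) + (-1)·3 + (-1)·(-1); (-2)·(-2) + (-1)·3 + 2·(-1)) = (6, -6, -1)
w2 = Bw1 = (1·6 + 2·(-6) + (-2)·(-1); 2·6 + (-1)·(-6) + (-1)·(-1); (-2)·6 + (-1)·(-6) + 2·(-1)) = (-4, 19, -8)
w3 = Bw2 = (50, -19, -27)
Bw3 = (66, 146, -135)
w3·Bw3 = 4171; w3·w3 = 3590; μ ≈ 4171/3590 = 1.1618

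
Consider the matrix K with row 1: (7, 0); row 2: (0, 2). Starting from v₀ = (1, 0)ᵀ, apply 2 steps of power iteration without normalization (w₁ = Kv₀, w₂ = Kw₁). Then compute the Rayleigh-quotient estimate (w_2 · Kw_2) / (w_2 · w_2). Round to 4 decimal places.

w1 = Kv₀ = (7, 0)
w2 = Kw1 = (49, 0)
Kw2 = (343, 0)
w2·Kw2 = 49·343 + 0·0 = 16807; w2·w2 = 49·49 + 0·0 = 2401
λ ≈ 16807/2401 = 7.0000

7.0000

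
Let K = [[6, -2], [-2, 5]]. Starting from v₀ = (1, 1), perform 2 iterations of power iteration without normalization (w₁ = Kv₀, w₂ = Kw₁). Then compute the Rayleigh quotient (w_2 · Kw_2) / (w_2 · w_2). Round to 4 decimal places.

w1 = Kv₀ = (6·1 + (-2)·1; (-2)·1 + 5·1) = (4, 3)
w2 = Kw1 = (6·4 + (-2)·3; (-2)·4 + 5·3) = (18, 7)
Kw2 = (94, -1)
w2·Kw2 = 18·94 + 7·(-1) = 1685; w2·w2 = 18·18 + 7·7 = 373
λ ≈ 1685/373 = 4.5174

λ ≈ 4.5174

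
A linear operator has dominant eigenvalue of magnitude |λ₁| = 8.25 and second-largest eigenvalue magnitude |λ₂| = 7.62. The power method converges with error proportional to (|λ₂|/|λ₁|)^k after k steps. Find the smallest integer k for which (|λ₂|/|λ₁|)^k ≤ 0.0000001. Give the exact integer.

|λ₂/λ₁| = 7.62/8.25 = 0.92364
Need k ≥ ln(0.0000001) / ln(0.92364) = -16.1181 / -0.0794 ≈ 202.905
Smallest integer k satisfying the bound: 203

203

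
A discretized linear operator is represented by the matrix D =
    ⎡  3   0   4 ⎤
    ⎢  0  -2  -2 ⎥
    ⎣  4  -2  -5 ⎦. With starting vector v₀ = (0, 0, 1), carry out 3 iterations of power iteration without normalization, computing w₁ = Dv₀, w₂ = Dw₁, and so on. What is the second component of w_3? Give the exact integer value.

-118

w1 = Dv₀ = (4, -2, -5)
w2 = Dw1 = (-8, 14, 45)
w3 = Dw2 = (156, -118, -285)
The requested component of w3 is -118.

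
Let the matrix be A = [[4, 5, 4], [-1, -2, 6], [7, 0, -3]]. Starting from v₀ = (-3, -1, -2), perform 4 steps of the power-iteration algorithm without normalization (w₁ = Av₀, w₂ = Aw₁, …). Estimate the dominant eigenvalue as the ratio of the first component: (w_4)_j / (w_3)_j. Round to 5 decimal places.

w1 = Av₀ = (4·(-3) + 5·(-1) + 4·(-2); (-1)·(-3) + (-2)·(-1) + 6·(-2); 7·(-3) + 0·(-1) + (-3)·(-2)) = (-25, -7, -15)
w2 = Aw1 = (4·(-25) + 5·(-7) + 4·(-15); (-1)·(-25) + (-2)·(-7) + 6·(-15); 7·(-25) + 0·(-7) + (-3)·(-15)) = (-195, -51, -130)
w3 = Aw2 = (-1555, -483, -975)
w4 = Aw3 = (-12535, -3329, -7960)
Ratio at component: -12535 / -1555 = 8.06109

8.06109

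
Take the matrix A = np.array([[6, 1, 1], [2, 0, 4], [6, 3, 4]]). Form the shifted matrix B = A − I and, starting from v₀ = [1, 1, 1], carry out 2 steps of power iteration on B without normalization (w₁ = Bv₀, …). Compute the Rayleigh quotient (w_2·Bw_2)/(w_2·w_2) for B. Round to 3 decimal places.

B = A − I has rows (5, 1, 1); (2, -1, 4); (6, 3, 3)
w1 = Bv₀ = (7, 5, 12)
w2 = Bw1 = (52, 57, 93)
Bw2 = (410, 419, 762)
w2·Bw2 = 116069; w2·w2 = 14602; μ ≈ 116069/14602 = 7.949

μ ≈ 7.949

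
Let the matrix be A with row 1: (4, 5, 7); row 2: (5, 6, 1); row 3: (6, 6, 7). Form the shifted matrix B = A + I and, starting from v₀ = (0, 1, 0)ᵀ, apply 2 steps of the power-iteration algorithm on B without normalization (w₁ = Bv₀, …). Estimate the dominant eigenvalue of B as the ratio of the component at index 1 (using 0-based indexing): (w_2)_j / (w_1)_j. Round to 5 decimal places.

μ ≈ 11.42857

B = A + I has rows (5, 5, 7); (5, 7, 1); (6, 6, 8)
w1 = Bv₀ = (5·0 + 5·1 + 7·0; 5·0 + 7·1 + 1·0; 6·0 + 6·1 + 8·0) = (5, 7, 6)
w2 = Bw1 = (5·5 + 5·7 + 7·6; 5·5 + 7·7 + 1·6; 6·5 + 6·7 + 8·6) = (102, 80, 120)
Ratio: 80/7 = 11.42857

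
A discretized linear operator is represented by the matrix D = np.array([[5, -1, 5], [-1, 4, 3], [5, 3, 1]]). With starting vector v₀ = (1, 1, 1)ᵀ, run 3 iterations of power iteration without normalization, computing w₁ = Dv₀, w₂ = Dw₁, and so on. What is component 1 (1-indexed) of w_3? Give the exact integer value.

738

w1 = Dv₀ = (5·1 + (-1)·1 + 5·1; (-1)·1 + 4·1 + 3·1; 5·1 + 3·1 + 1·1) = (9, 6, 9)
w2 = Dw1 = (5·9 + (-1)·6 + 5·9; (-1)·9 + 4·6 + 3·9; 5·9 + 3·6 + 1·9) = (84, 42, 72)
w3 = Dw2 = (738, 300, 618)
The requested component of w3 is 738.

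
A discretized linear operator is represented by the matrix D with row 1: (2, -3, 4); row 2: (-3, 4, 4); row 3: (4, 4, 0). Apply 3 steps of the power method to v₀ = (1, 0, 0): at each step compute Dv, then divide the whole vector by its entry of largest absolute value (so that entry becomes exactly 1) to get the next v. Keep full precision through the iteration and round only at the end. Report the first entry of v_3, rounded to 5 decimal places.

Dv0 = (2.000000, -3.000000, 4.000000); divide by 4.000000 → v1 = (0.500000, -0.750000, 1.000000)
Dv1 = (7.250000, -0.500000, -1.000000); divide by 7.250000 → v2 = (1.000000, -0.068966, -0.137931)
Dv2 = (1.655172, -3.827586, 3.724138); divide by -3.827586 → v3 = (-0.432432, 1.000000, -0.972973)
Requested entry of v3: 48/-111 = -0.43243

-0.43243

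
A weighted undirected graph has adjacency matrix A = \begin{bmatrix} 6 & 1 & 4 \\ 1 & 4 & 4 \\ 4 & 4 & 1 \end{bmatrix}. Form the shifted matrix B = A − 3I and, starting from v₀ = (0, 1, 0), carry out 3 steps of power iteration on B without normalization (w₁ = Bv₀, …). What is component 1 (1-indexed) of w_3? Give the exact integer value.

78

B = A − 3I has rows (3, 1, 4); (1, 1, 4); (4, 4, -2)
w1 = Bv₀ = (3·0 + 1·1 + 4·0; 1·0 + 1·1 + 4·0; 4·0 + 4·1 + (-2)·0) = (1, 1, 4)
w2 = Bw1 = (3·1 + 1·1 + 4·4; 1·1 + 1·1 + 4·4; 4·1 + 4·1 + (-2)·4) = (20, 18, 0)
w3 = Bw2 = (78, 38, 152)
Requested component of w3: 78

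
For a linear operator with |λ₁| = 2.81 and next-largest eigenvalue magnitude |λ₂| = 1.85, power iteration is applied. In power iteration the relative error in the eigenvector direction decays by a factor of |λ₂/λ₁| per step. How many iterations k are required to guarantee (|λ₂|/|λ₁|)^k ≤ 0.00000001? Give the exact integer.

45

|λ₂/λ₁| = 1.85/2.81 = 0.65836
Need k ≥ ln(0.00000001) / ln(0.65836) = -18.4207 / -0.4180 ≈ 44.069
Smallest integer k satisfying the bound: 45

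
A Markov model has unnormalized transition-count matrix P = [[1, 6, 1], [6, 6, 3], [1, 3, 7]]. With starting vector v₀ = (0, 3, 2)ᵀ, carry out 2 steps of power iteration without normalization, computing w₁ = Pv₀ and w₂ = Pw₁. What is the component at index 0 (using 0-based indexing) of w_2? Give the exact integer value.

w1 = Pv₀ = (20, 24, 23)
w2 = Pw1 = (187, 333, 253)
The requested component of w2 is 187.

187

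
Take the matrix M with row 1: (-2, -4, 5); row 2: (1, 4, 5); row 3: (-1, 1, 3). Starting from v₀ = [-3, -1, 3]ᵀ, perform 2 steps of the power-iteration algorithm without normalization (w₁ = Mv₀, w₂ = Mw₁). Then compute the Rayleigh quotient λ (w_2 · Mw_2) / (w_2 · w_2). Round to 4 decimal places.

w1 = Mv₀ = (25, 8, 11)
w2 = Mw1 = (-27, 112, 16)
Mw2 = (-314, 501, 187)
w2·Mw2 = (-27)·(-314) + 112·501 + 16·187 = 67582; w2·w2 = (-27)·(-27) + 112·112 + 16·16 = 13529
λ ≈ 67582/13529 = 4.9953

λ ≈ 4.9953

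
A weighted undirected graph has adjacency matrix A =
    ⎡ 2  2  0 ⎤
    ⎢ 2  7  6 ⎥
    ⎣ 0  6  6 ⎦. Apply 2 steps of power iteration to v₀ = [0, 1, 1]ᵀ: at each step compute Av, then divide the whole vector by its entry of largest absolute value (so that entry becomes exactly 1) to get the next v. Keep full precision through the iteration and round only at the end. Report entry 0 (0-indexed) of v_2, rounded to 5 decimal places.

0.17964

Av0 = (2.000000, 13.000000, 12.000000); divide by 13.000000 → v1 = (0.153846, 1.000000, 0.923077)
Av1 = (2.307692, 12.846154, 11.538462); divide by 12.846154 → v2 = (0.179641, 1.000000, 0.898204)
Requested entry of v2: 30/167 = 0.17964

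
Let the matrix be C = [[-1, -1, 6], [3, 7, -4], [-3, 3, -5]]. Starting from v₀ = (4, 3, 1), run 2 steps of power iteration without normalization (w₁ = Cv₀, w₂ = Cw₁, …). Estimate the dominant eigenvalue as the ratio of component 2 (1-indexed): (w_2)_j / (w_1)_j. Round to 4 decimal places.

λ ≈ 8.0000

w1 = Cv₀ = ((-1)·4 + (-1)·3 + 6·1; 3·4 + 7·3 + (-4)·1; (-3)·4 + 3·3 + (-5)·1) = (-1, 29, -8)
w2 = Cw1 = ((-1)·(-1) + (-1)·29 + 6·(-8); 3·(-1) + 7·29 + (-4)·(-8); (-3)·(-1) + 3·29 + (-5)·(-8)) = (-76, 232, 130)
Ratio at component: 232 / 29 = 8.0000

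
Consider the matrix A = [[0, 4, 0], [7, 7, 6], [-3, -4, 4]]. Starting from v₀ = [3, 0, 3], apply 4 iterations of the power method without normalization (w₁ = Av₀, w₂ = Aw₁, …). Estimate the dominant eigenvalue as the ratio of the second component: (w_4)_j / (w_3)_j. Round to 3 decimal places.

4.748

w1 = Av₀ = (0, 39, 3)
w2 = Aw1 = (156, 291, -144)
w3 = Aw2 = (1164, 2265, -2208)
w4 = Aw3 = (9060, 10755, -21384)
Ratio at component: 10755 / 2265 = 4.748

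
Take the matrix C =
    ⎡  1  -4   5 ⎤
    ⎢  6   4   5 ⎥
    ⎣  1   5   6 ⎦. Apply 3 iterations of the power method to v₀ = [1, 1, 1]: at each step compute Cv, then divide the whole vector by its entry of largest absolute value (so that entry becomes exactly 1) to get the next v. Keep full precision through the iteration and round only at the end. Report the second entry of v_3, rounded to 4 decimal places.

Cv0 = (2.00000, 15.00000, 12.00000); divide by 15.00000 → v1 = (0.13333, 1.00000, 0.80000)
Cv1 = (0.13333, 8.80000, 9.93333); divide by 9.93333 → v2 = (0.01342, 0.88591, 1.00000)
Cv2 = (1.46980, 8.62416, 10.44295); divide by 10.44295 → v3 = (0.14075, 0.82584, 1.00000)
Requested entry of v3: 1285/1556 = 0.8258

0.8258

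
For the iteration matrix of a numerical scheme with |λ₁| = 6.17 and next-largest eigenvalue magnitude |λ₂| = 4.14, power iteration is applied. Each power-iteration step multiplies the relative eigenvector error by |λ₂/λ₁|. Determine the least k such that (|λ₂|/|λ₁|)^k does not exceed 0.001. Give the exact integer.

|λ₂/λ₁| = 4.14/6.17 = 0.67099
Need k ≥ ln(0.001) / ln(0.67099) = -6.9078 / -0.3990 ≈ 17.313
Smallest integer k satisfying the bound: 18

18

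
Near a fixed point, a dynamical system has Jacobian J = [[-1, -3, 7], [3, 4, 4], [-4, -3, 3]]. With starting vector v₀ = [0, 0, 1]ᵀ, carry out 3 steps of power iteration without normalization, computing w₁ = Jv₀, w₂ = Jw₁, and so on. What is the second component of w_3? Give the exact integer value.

w1 = Jv₀ = (7, 4, 3)
w2 = Jw1 = (2, 49, -31)
w3 = Jw2 = (-366, 78, -248)
The requested component of w3 is 78.

78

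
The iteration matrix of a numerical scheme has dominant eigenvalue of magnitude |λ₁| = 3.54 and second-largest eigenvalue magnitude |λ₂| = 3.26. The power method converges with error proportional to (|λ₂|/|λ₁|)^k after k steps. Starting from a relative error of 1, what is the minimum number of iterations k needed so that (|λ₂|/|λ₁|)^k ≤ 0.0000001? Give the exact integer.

196

|λ₂/λ₁| = 3.26/3.54 = 0.92090
Need k ≥ ln(0.0000001) / ln(0.92090) = -16.1181 / -0.0824 ≈ 195.609
Smallest integer k satisfying the bound: 196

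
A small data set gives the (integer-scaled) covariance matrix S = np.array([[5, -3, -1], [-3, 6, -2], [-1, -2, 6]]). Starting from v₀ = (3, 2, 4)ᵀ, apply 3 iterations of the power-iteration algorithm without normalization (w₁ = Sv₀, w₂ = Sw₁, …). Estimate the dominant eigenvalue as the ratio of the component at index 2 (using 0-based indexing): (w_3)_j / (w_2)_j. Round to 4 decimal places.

w1 = Sv₀ = (5·3 + (-3)·2 + (-1)·4; (-3)·3 + 6·2 + (-2)·4; (-1)·3 + (-2)·2 + 6·4) = (5, -5, 17)
w2 = Sw1 = (5·5 + (-3)·(-5) + (-1)·17; (-3)·5 + 6·(-5) + (-2)·17; (-1)·5 + (-2)·(-5) + 6·17) = (23, -79, 107)
w3 = Sw2 = (245, -757, 777)
Ratio at component: 777 / 107 = 7.2617

7.2617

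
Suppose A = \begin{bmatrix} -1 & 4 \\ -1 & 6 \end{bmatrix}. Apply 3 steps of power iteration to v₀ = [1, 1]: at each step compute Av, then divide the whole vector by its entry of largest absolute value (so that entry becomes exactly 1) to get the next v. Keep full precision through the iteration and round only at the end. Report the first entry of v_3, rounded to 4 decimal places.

Av0 = (3.00000, 5.00000); divide by 5.00000 → v1 = (0.60000, 1.00000)
Av1 = (3.40000, 5.40000); divide by 5.40000 → v2 = (0.62963, 1.00000)
Av2 = (3.37037, 5.37037); divide by 5.37037 → v3 = (0.62759, 1.00000)
Requested entry of v3: 91/145 = 0.6276

0.6276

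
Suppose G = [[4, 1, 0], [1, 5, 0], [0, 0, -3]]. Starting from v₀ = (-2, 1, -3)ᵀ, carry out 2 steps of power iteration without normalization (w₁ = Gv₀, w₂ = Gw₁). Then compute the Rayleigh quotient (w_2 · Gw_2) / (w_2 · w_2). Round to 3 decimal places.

w1 = Gv₀ = (4·(-2) + 1·1 + 0·(-3); 1·(-2) + 5·1 + 0·(-3); 0·(-2) + 0·1 + (-3)·(-3)) = (-7, 3, 9)
w2 = Gw1 = (4·(-7) + 1·3 + 0·9; 1·(-7) + 5·3 + 0·9; 0·(-7) + 0·3 + (-3)·9) = (-25, 8, -27)
Gw2 = (-92, 15, 81)
w2·Gw2 = (-25)·(-92) + 8·15 + (-27)·81 = 233; w2·w2 = (-25)·(-25) + 8·8 + (-27)·(-27) = 1418
λ ≈ 233/1418 = 0.164

0.164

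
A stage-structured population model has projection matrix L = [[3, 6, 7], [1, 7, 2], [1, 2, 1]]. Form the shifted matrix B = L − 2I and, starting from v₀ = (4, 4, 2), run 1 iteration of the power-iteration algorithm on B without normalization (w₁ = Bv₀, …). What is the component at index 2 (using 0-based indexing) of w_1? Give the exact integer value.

B = L − 2I has rows (1, 6, 7); (1, 5, 2); (1, 2, -1)
w1 = Bv₀ = (42, 28, 10)
Requested component of w1: 10

10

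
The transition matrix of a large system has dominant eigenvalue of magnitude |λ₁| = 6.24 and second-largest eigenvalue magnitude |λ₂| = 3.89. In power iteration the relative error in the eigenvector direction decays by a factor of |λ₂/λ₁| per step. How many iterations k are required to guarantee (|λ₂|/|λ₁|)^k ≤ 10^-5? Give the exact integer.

25

|λ₂/λ₁| = 3.89/6.24 = 0.62340
Need k ≥ ln(10^-5) / ln(0.62340) = -11.5129 / -0.4726 ≈ 24.362
Smallest integer k satisfying the bound: 25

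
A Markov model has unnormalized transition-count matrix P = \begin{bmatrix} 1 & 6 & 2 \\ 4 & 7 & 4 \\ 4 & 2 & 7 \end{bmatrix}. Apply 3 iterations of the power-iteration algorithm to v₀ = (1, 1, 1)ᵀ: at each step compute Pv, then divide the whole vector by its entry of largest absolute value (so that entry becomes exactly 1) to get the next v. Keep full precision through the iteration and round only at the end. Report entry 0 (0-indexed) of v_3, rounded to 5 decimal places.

0.64421

Pv0 = (9.000000, 15.000000, 13.000000); divide by 15.000000 → v1 = (0.600000, 1.000000, 0.866667)
Pv1 = (8.333333, 12.866667, 10.466667); divide by 12.866667 → v2 = (0.647668, 1.000000, 0.813472)
Pv2 = (8.274611, 12.844560, 10.284974); divide by 12.844560 → v3 = (0.644211, 1.000000, 0.800726)
Requested entry of v3: 1597/2479 = 0.64421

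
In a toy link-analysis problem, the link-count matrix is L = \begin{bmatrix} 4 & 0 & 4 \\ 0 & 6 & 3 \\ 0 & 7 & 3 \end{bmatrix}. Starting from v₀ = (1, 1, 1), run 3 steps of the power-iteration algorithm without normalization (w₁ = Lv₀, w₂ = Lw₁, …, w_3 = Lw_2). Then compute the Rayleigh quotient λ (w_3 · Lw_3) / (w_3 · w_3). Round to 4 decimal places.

9.3055

w1 = Lv₀ = (4·1 + 0·1 + 4·1; 0·1 + 6·1 + 3·1; 0·1 + 7·1 + 3·1) = (8, 9, 10)
w2 = Lw1 = (4·8 + 0·9 + 4·10; 0·8 + 6·9 + 3·10; 0·8 + 7·9 + 3·10) = (72, 84, 93)
w3 = Lw2 = (660, 783, 867)
Lw3 = (6108, 7299, 8082)
w3·Lw3 = 660·6108 + 783·7299 + 867·8082 = 16753491; w3·w3 = 660·660 + 783·783 + 867·867 = 1800378
λ ≈ 16753491/1800378 = 9.3055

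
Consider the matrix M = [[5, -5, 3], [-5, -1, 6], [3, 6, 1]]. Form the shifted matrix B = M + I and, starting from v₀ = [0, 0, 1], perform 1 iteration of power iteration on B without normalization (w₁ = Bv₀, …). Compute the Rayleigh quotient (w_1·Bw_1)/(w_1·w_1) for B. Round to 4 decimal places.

B = M + I has rows (6, -5, 3); (-5, 0, 6); (3, 6, 2)
w1 = Bv₀ = (6·0 + (-5)·0 + 3·1; (-5)·0 + 0·0 + 6·1; 3·0 + 6·0 + 2·1) = (3, 6, 2)
Bw1 = (-6, -3, 49)
w1·Bw1 = 62; w1·w1 = 49; μ ≈ 62/49 = 1.2653

μ ≈ 1.2653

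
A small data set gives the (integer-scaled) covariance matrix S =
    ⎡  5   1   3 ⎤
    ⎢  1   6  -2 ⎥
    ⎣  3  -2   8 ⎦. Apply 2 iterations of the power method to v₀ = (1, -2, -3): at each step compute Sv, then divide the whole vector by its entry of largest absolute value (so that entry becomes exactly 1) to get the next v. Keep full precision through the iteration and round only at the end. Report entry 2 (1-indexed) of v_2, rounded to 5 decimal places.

0.01389

Sv0 = (-6.000000, -5.000000, -17.000000); divide by -17.000000 → v1 = (0.352941, 0.294118, 1.000000)
Sv1 = (5.058824, 0.117647, 8.470588); divide by 8.470588 → v2 = (0.597222, 0.013889, 1.000000)
Requested entry of v2: -2/-144 = 0.01389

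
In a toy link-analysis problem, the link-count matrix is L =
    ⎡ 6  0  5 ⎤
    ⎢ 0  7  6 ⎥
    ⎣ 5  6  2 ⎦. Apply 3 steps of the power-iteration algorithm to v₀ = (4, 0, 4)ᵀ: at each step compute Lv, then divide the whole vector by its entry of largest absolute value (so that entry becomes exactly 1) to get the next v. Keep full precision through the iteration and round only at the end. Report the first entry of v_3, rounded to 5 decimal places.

0.92781

Lv0 = (44.000000, 24.000000, 28.000000); divide by 44.000000 → v1 = (1.000000, 0.545455, 0.636364)
Lv1 = (9.181818, 7.636364, 9.545455); divide by 9.545455 → v2 = (0.961905, 0.800000, 1.000000)
Lv2 = (10.771429, 11.600000, 11.609524); divide by 11.609524 → v3 = (0.927810, 0.999180, 1.000000)
Requested entry of v3: 4524/4876 = 0.92781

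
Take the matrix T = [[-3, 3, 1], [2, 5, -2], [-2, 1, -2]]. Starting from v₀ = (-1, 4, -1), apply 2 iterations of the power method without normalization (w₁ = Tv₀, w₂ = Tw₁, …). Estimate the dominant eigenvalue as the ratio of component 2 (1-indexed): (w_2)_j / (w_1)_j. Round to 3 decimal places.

5.600

w1 = Tv₀ = ((-3)·(-1) + 3·4 + 1·(-1); 2·(-1) + 5·4 + (-2)·(-1); (-2)·(-1) + 1·4 + (-2)·(-1)) = (14, 20, 8)
w2 = Tw1 = ((-3)·14 + 3·20 + 1·8; 2·14 + 5·20 + (-2)·8; (-2)·14 + 1·20 + (-2)·8) = (26, 112, -24)
Ratio at component: 112 / 20 = 5.600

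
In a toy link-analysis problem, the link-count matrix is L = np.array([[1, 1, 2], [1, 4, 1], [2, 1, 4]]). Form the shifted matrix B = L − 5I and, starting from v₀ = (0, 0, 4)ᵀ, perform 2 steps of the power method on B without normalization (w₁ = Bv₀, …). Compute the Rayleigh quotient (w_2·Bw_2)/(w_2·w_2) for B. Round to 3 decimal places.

-4.923

B = L − 5I has rows (-4, 1, 2); (1, -1, 1); (2, 1, -1)
w1 = Bv₀ = (8, 4, -4)
w2 = Bw1 = (-36, 0, 24)
Bw2 = (192, -12, -96)
w2·Bw2 = -9216; w2·w2 = 1872; μ ≈ -9216/1872 = -4.923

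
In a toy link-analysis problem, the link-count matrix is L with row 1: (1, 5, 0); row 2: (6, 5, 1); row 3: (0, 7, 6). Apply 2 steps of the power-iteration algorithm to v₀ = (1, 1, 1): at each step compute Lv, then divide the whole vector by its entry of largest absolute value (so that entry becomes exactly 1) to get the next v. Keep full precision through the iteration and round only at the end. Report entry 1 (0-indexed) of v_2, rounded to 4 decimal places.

Lv0 = (6.00000, 12.00000, 13.00000); divide by 13.00000 → v1 = (0.46154, 0.92308, 1.00000)
Lv1 = (5.07692, 8.38462, 12.46154); divide by 12.46154 → v2 = (0.40741, 0.67284, 1.00000)
Requested entry of v2: 109/162 = 0.6728

0.6728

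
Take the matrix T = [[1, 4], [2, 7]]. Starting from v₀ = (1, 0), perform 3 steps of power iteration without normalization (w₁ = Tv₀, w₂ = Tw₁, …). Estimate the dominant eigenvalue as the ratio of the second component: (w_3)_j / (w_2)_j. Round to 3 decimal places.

w1 = Tv₀ = (1·1 + 4·0; 2·1 + 7·0) = (1, 2)
w2 = Tw1 = (1·1 + 4·2; 2·1 + 7·2) = (9, 16)
w3 = Tw2 = (73, 130)
Ratio at component: 130 / 16 = 8.125

8.125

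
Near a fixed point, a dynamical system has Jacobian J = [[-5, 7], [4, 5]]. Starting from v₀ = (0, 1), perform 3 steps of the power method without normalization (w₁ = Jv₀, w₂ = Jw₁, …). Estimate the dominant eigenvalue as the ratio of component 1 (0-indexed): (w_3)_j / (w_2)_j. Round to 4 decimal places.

w1 = Jv₀ = ((-5)·0 + 7·1; 4·0 + 5·1) = (7, 5)
w2 = Jw1 = ((-5)·7 + 7·5; 4·7 + 5·5) = (0, 53)
w3 = Jw2 = (371, 265)
Ratio at component: 265 / 53 = 5.0000

λ ≈ 5.0000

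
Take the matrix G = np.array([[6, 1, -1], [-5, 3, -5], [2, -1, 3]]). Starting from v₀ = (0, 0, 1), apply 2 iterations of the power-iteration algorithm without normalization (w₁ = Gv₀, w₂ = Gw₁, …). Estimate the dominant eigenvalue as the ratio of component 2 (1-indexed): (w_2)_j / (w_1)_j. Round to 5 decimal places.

λ ≈ 5.00000

w1 = Gv₀ = (6·0 + 1·0 + (-1)·1; (-5)·0 + 3·0 + (-5)·1; 2·0 + (-1)·0 + 3·1) = (-1, -5, 3)
w2 = Gw1 = (6·(-1) + 1·(-5) + (-1)·3; (-5)·(-1) + 3·(-5) + (-5)·3; 2·(-1) + (-1)·(-5) + 3·3) = (-14, -25, 12)
Ratio at component: -25 / -5 = 5.00000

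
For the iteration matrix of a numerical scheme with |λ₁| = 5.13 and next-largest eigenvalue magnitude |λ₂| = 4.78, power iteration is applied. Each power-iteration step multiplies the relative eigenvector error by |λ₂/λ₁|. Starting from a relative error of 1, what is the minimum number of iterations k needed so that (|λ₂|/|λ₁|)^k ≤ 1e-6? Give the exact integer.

196

|λ₂/λ₁| = 4.78/5.13 = 0.93177
Need k ≥ ln(1e-6) / ln(0.93177) = -13.8155 / -0.0707 ≈ 195.507
Smallest integer k satisfying the bound: 196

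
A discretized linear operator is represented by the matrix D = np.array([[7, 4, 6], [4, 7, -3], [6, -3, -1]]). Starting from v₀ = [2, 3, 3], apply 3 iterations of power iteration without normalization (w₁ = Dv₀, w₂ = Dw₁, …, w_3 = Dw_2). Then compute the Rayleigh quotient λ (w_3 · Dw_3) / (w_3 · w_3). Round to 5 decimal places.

λ ≈ 11.46250

w1 = Dv₀ = (7·2 + 4·3 + 6·3; 4·2 + 7·3 + (-3)·3; 6·2 + (-3)·3 + (-1)·3) = (44, 20, 0)
w2 = Dw1 = (7·44 + 4·20 + 6·0; 4·44 + 7·20 + (-3)·0; 6·44 + (-3)·20 + (-1)·0) = (388, 316, 204)
w3 = Dw2 = (5204, 3152, 1176)
Dw3 = (56092, 39352, 20592)
w3·Dw3 = 5204·56092 + 3152·39352 + 1176·20592 = 440156464; w3·w3 = 5204·5204 + 3152·3152 + 1176·1176 = 38399696
λ ≈ 440156464/38399696 = 11.46250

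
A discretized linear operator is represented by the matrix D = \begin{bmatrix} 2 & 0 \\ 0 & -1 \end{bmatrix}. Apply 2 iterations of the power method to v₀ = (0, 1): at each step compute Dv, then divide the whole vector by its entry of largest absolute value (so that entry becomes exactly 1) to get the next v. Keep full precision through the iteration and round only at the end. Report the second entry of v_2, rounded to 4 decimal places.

1.0000

Dv0 = (0.00000, -1.00000); divide by -1.00000 → v1 = (0.00000, 1.00000)
Dv1 = (0.00000, -1.00000); divide by -1.00000 → v2 = (0.00000, 1.00000)
Requested entry of v2: 1/1 = 1.0000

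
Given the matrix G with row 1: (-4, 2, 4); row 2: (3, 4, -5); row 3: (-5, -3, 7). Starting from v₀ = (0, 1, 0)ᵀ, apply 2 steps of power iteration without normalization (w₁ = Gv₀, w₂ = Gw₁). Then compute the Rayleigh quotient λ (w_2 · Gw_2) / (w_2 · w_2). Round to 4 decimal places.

w1 = Gv₀ = (2, 4, -3)
w2 = Gw1 = (-12, 37, -43)
Gw2 = (-50, 327, -352)
w2·Gw2 = (-12)·(-50) + 37·327 + (-43)·(-352) = 27835; w2·w2 = (-12)·(-12) + 37·37 + (-43)·(-43) = 3362
λ ≈ 27835/3362 = 8.2793

8.2793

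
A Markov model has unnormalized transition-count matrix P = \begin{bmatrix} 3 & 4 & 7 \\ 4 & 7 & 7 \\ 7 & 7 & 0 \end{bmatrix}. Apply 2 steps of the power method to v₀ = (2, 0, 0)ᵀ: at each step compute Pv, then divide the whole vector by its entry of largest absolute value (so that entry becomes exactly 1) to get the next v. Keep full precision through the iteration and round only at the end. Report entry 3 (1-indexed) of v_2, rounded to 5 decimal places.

0.55056

Pv0 = (6.000000, 8.000000, 14.000000); divide by 14.000000 → v1 = (0.428571, 0.571429, 1.000000)
Pv1 = (10.571429, 12.714286, 7.000000); divide by 12.714286 → v2 = (0.831461, 1.000000, 0.550562)
Requested entry of v2: 98/178 = 0.55056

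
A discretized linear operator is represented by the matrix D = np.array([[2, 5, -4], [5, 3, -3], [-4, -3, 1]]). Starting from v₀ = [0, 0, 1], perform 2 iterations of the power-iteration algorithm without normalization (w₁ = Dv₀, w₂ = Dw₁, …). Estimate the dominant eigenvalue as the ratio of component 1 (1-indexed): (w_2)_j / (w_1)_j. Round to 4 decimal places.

w1 = Dv₀ = (-4, -3, 1)
w2 = Dw1 = (-27, -32, 26)
Ratio at component: -27 / -4 = 6.7500

6.7500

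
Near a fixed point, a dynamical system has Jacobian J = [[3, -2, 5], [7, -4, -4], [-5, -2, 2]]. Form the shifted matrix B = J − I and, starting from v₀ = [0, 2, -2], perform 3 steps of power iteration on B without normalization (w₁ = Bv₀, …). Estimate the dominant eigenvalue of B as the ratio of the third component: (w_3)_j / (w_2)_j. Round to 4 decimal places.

B = J − I has rows (2, -2, 5); (7, -5, -4); (-5, -2, 1)
w1 = Bv₀ = (2·0 + (-2)·2 + 5·(-2); 7·0 + (-5)·2 + (-4)·(-2); (-5)·0 + (-2)·2 + 1·(-2)) = (-14, -2, -6)
w2 = Bw1 = (2·(-14) + (-2)·(-2) + 5·(-6); 7·(-14) + (-5)·(-2) + (-4)·(-6); (-5)·(-14) + (-2)·(-2) + 1·(-6)) = (-54, -64, 68)
w3 = Bw2 = (360, -330, 466)
Ratio: 466/68 = 6.8529

6.8529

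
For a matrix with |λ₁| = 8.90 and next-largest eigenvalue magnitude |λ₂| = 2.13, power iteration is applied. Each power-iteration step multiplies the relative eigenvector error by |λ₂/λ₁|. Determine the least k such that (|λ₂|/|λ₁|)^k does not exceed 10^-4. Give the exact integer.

|λ₂/λ₁| = 2.13/8.90 = 0.23933
Need k ≥ ln(10^-4) / ln(0.23933) = -9.2103 / -1.4299 ≈ 6.441
Smallest integer k satisfying the bound: 7

7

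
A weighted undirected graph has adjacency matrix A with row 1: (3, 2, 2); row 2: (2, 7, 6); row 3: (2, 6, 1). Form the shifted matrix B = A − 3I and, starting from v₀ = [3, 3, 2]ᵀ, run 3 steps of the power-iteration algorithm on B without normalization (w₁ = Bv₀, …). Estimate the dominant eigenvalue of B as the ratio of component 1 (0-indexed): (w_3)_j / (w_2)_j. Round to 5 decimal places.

B = A − 3I has rows (0, 2, 2); (2, 4, 6); (2, 6, -2)
w1 = Bv₀ = (0·3 + 2·3 + 2·2; 2·3 + 4·3 + 6·2; 2·3 + 6·3 + (-2)·2) = (10, 30, 20)
w2 = Bw1 = (0·10 + 2·30 + 2·20; 2·10 + 4·30 + 6·20; 2·10 + 6·30 + (-2)·20) = (100, 260, 160)
w3 = Bw2 = (840, 2200, 1440)
Ratio: 2200/260 = 8.46154

8.46154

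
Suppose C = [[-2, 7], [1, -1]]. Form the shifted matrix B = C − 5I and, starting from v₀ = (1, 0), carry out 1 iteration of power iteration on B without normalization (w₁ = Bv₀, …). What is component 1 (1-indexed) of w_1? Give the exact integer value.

B = C − 5I has rows (-7, 7); (1, -6)
w1 = Bv₀ = ((-7)·1 + 7·0; 1·1 + (-6)·0) = (-7, 1)
Requested component of w1: -7

-7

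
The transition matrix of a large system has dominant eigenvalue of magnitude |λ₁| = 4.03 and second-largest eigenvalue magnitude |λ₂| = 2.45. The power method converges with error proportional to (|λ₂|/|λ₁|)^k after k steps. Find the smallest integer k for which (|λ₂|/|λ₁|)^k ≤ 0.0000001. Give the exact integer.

|λ₂/λ₁| = 2.45/4.03 = 0.60794
Need k ≥ ln(0.0000001) / ln(0.60794) = -16.1181 / -0.4977 ≈ 32.387
Smallest integer k satisfying the bound: 33

33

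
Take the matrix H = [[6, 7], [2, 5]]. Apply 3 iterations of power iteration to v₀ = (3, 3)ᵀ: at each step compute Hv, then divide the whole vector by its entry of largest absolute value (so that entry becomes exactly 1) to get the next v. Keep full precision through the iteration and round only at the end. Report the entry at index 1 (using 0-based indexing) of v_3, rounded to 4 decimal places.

0.4701

Hv0 = (39.00000, 21.00000); divide by 39.00000 → v1 = (1.00000, 0.53846)
Hv1 = (9.76923, 4.69231); divide by 9.76923 → v2 = (1.00000, 0.48031)
Hv2 = (9.36220, 4.40157); divide by 9.36220 → v3 = (1.00000, 0.47014)
Requested entry of v3: 1677/3567 = 0.4701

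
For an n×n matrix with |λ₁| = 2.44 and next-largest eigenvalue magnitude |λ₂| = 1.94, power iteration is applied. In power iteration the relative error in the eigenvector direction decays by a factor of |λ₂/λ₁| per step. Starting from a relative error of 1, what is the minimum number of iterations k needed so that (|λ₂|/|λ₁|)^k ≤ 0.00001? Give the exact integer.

51

|λ₂/λ₁| = 1.94/2.44 = 0.79508
Need k ≥ ln(0.00001) / ln(0.79508) = -11.5129 / -0.2293 ≈ 50.207
Smallest integer k satisfying the bound: 51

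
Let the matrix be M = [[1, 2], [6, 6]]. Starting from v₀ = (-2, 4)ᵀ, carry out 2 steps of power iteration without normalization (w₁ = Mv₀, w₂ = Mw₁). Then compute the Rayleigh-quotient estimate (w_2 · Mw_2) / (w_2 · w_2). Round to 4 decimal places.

λ ≈ 7.7049

w1 = Mv₀ = (6, 12)
w2 = Mw1 = (30, 108)
Mw2 = (246, 828)
w2·Mw2 = 30·246 + 108·828 = 96804; w2·w2 = 30·30 + 108·108 = 12564
λ ≈ 96804/12564 = 7.7049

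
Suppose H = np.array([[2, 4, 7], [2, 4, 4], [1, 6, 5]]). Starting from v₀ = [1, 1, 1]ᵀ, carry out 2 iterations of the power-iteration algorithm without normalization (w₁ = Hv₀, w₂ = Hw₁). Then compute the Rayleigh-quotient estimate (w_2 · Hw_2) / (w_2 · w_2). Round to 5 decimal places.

w1 = Hv₀ = (2·1 + 4·1 + 7·1; 2·1 + 4·1 + 4·1; 1·1 + 6·1 + 5·1) = (13, 10, 12)
w2 = Hw1 = (2·13 + 4·10 + 7·12; 2·13 + 4·10 + 4·12; 1·13 + 6·10 + 5·12) = (150, 114, 133)
Hw2 = (1687, 1288, 1499)
w2·Hw2 = 150·1687 + 114·1288 + 133·1499 = 599249; w2·w2 = 150·150 + 114·114 + 133·133 = 53185
λ ≈ 599249/53185 = 11.26726

λ ≈ 11.26726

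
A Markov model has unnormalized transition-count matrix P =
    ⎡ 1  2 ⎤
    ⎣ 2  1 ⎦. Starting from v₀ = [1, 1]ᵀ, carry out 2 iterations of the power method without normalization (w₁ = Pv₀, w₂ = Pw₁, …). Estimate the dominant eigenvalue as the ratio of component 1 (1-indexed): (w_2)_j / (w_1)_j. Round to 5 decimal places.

w1 = Pv₀ = (1·1 + 2·1; 2·1 + 1·1) = (3, 3)
w2 = Pw1 = (1·3 + 2·3; 2·3 + 1·3) = (9, 9)
Ratio at component: 9 / 3 = 3.00000

λ ≈ 3.00000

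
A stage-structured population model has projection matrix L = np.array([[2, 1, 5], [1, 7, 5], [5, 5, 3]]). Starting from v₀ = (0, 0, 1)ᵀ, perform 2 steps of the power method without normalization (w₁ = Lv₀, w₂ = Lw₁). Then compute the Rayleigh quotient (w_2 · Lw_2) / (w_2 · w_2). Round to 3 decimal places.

w1 = Lv₀ = (2·0 + 1·0 + 5·1; 1·0 + 7·0 + 5·1; 5·0 + 5·0 + 3·1) = (5, 5, 3)
w2 = Lw1 = (2·5 + 1·5 + 5·3; 1·5 + 7·5 + 5·3; 5·5 + 5·5 + 3·3) = (30, 55, 59)
Lw2 = (410, 710, 602)
w2·Lw2 = 30·410 + 55·710 + 59·602 = 86868; w2·w2 = 30·30 + 55·55 + 59·59 = 7406
λ ≈ 86868/7406 = 11.729

11.729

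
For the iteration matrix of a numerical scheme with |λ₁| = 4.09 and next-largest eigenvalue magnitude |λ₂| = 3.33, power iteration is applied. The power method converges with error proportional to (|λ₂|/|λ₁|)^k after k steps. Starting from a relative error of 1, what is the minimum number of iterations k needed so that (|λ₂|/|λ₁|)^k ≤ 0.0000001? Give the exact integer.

79

|λ₂/λ₁| = 3.33/4.09 = 0.81418
Need k ≥ ln(0.0000001) / ln(0.81418) = -16.1181 / -0.2056 ≈ 78.406
Smallest integer k satisfying the bound: 79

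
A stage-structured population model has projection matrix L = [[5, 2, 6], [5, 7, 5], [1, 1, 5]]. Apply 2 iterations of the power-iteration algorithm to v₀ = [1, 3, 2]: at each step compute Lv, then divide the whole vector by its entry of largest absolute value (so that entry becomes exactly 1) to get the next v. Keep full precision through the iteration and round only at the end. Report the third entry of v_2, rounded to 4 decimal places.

0.2952

Lv0 = (23.00000, 36.00000, 14.00000); divide by 36.00000 → v1 = (0.63889, 1.00000, 0.38889)
Lv1 = (7.52778, 12.13889, 3.58333); divide by 12.13889 → v2 = (0.62014, 1.00000, 0.29519)
Requested entry of v2: 129/437 = 0.2952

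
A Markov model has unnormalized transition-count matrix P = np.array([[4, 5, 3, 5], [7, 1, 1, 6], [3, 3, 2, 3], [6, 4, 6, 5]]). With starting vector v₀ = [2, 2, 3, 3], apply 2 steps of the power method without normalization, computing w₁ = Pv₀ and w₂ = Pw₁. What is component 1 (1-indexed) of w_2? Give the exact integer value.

w1 = Pv₀ = (42, 37, 27, 53)
w2 = Pw1 = (699, 676, 450, 827)
The requested component of w2 is 699.

699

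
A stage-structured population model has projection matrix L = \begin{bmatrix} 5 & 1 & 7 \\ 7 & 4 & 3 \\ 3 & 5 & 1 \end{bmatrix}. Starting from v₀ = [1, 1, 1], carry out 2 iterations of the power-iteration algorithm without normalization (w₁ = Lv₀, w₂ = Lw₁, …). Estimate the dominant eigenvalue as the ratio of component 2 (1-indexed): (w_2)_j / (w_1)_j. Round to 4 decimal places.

w1 = Lv₀ = (5·1 + 1·1 + 7·1; 7·1 + 4·1 + 3·1; 3·1 + 5·1 + 1·1) = (13, 14, 9)
w2 = Lw1 = (5·13 + 1·14 + 7·9; 7·13 + 4·14 + 3·9; 3·13 + 5·14 + 1·9) = (142, 174, 118)
Ratio at component: 174 / 14 = 12.4286

λ ≈ 12.4286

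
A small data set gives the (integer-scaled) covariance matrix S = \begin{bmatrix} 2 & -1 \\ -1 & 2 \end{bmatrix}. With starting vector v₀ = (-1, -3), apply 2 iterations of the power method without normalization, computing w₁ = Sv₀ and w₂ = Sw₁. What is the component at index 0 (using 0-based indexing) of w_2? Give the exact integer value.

7

w1 = Sv₀ = (2·(-1) + (-1)·(-3); (-1)·(-1) + 2·(-3)) = (1, -5)
w2 = Sw1 = (2·1 + (-1)·(-5); (-1)·1 + 2·(-5)) = (7, -11)
The requested component of w2 is 7.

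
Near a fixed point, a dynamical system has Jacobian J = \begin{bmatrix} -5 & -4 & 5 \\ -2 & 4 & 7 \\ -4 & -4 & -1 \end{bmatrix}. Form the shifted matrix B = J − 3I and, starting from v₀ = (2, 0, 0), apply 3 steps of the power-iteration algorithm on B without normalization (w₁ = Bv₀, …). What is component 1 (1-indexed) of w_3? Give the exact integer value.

B = J − 3I has rows (-8, -4, 5); (-2, 1, 7); (-4, -4, -4)
w1 = Bv₀ = ((-8)·2 + (-4)·0 + 5·0; (-2)·2 + 1·0 + 7·0; (-4)·2 + (-4)·0 + (-4)·0) = (-16, -4, -8)
w2 = Bw1 = ((-8)·(-16) + (-4)·(-4) + 5·(-8); (-2)·(-16) + 1·(-4) + 7·(-8); (-4)·(-16) + (-4)·(-4) + (-4)·(-8)) = (104, -28, 112)
w3 = Bw2 = (-160, 548, -752)
Requested component of w3: -160

-160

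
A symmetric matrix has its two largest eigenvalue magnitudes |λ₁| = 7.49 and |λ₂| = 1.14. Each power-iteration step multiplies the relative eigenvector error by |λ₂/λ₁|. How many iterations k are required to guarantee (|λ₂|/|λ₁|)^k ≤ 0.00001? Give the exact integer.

7

|λ₂/λ₁| = 1.14/7.49 = 0.15220
Need k ≥ ln(0.00001) / ln(0.15220) = -11.5129 / -1.8825 ≈ 6.116
Smallest integer k satisfying the bound: 7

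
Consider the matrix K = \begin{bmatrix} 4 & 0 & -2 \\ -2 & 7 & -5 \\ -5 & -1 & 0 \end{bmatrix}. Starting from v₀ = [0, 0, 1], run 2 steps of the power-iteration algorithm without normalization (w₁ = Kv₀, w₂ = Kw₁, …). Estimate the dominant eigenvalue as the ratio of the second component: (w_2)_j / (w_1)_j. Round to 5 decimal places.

6.20000

w1 = Kv₀ = (4·0 + 0·0 + (-2)·1; (-2)·0 + 7·0 + (-5)·1; (-5)·0 + (-1)·0 + 0·1) = (-2, -5, 0)
w2 = Kw1 = (4·(-2) + 0·(-5) + (-2)·0; (-2)·(-2) + 7·(-5) + (-5)·0; (-5)·(-2) + (-1)·(-5) + 0·0) = (-8, -31, 15)
Ratio at component: -31 / -5 = 6.20000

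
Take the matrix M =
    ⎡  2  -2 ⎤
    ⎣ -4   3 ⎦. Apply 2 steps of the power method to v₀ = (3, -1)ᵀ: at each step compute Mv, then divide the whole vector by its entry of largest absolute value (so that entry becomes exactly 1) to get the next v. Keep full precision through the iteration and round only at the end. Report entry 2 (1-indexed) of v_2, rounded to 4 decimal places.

1.0000

Mv0 = (8.00000, -15.00000); divide by -15.00000 → v1 = (-0.53333, 1.00000)
Mv1 = (-3.06667, 5.13333); divide by 5.13333 → v2 = (-0.59740, 1.00000)
Requested entry of v2: -77/-77 = 1.0000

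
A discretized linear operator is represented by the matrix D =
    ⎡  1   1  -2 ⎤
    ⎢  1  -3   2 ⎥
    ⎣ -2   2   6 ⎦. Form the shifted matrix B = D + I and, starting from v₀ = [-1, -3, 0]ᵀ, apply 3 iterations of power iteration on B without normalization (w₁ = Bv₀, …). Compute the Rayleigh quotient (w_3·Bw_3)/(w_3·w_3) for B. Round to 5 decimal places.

B = D + I has rows (2, 1, -2); (1, -2, 2); (-2, 2, 7)
w1 = Bv₀ = (-5, 5, -4)
w2 = Bw1 = (3, -23, -8)
w3 = Bw2 = (-1, 33, -108)
Bw3 = (247, -283, -688)
w3·Bw3 = 64718; w3·w3 = 12754; μ ≈ 64718/12754 = 5.07433

μ ≈ 5.07433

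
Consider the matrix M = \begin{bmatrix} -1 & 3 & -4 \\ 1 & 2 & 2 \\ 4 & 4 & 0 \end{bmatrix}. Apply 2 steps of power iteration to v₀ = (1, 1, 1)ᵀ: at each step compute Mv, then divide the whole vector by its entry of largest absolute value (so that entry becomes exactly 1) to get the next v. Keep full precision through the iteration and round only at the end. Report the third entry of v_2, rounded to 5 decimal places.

Mv0 = (-2.000000, 5.000000, 8.000000); divide by 8.000000 → v1 = (-0.250000, 0.625000, 1.000000)
Mv1 = (-1.875000, 3.000000, 1.500000); divide by 3.000000 → v2 = (-0.625000, 1.000000, 0.500000)
Requested entry of v2: 12/24 = 0.50000

0.50000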